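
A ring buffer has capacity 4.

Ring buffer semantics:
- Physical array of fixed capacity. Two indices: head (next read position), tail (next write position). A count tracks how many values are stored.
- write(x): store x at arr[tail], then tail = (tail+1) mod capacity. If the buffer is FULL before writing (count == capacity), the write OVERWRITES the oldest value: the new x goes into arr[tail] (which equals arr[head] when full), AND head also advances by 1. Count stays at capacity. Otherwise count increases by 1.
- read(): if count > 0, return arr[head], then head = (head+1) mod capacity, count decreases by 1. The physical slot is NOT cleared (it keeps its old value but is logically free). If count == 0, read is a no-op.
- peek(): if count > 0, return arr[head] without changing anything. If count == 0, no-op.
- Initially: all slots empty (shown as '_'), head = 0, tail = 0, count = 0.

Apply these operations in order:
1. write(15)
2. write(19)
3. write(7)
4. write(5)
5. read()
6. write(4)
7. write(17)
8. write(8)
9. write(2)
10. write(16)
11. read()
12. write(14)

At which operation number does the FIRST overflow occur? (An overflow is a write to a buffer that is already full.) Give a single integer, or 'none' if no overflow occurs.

After op 1 (write(15)): arr=[15 _ _ _] head=0 tail=1 count=1
After op 2 (write(19)): arr=[15 19 _ _] head=0 tail=2 count=2
After op 3 (write(7)): arr=[15 19 7 _] head=0 tail=3 count=3
After op 4 (write(5)): arr=[15 19 7 5] head=0 tail=0 count=4
After op 5 (read()): arr=[15 19 7 5] head=1 tail=0 count=3
After op 6 (write(4)): arr=[4 19 7 5] head=1 tail=1 count=4
After op 7 (write(17)): arr=[4 17 7 5] head=2 tail=2 count=4
After op 8 (write(8)): arr=[4 17 8 5] head=3 tail=3 count=4
After op 9 (write(2)): arr=[4 17 8 2] head=0 tail=0 count=4
After op 10 (write(16)): arr=[16 17 8 2] head=1 tail=1 count=4
After op 11 (read()): arr=[16 17 8 2] head=2 tail=1 count=3
After op 12 (write(14)): arr=[16 14 8 2] head=2 tail=2 count=4

Answer: 7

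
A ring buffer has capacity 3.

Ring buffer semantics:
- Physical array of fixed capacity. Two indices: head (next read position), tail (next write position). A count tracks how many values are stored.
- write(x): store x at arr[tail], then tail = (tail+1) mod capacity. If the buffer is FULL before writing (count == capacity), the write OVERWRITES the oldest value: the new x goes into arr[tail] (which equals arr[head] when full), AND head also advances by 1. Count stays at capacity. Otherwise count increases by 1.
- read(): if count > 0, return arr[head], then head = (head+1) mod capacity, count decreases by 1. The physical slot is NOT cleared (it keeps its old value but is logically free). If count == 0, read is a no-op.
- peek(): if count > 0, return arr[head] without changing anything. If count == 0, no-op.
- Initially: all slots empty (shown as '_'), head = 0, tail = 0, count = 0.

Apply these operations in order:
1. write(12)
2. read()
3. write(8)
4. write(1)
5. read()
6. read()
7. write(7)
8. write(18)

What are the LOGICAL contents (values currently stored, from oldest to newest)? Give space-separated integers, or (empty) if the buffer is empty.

Answer: 7 18

Derivation:
After op 1 (write(12)): arr=[12 _ _] head=0 tail=1 count=1
After op 2 (read()): arr=[12 _ _] head=1 tail=1 count=0
After op 3 (write(8)): arr=[12 8 _] head=1 tail=2 count=1
After op 4 (write(1)): arr=[12 8 1] head=1 tail=0 count=2
After op 5 (read()): arr=[12 8 1] head=2 tail=0 count=1
After op 6 (read()): arr=[12 8 1] head=0 tail=0 count=0
After op 7 (write(7)): arr=[7 8 1] head=0 tail=1 count=1
After op 8 (write(18)): arr=[7 18 1] head=0 tail=2 count=2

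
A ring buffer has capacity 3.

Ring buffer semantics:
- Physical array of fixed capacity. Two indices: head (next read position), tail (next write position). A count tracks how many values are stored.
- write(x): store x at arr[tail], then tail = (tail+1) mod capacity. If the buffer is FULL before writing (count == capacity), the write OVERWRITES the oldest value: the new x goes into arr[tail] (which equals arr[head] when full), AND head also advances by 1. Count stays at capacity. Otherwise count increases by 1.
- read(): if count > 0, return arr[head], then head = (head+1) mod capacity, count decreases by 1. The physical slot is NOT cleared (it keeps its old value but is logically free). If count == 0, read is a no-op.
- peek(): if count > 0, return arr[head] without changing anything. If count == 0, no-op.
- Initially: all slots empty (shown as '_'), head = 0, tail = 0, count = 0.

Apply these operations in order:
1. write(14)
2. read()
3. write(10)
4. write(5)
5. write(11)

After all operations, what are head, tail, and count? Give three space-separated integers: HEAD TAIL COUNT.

Answer: 1 1 3

Derivation:
After op 1 (write(14)): arr=[14 _ _] head=0 tail=1 count=1
After op 2 (read()): arr=[14 _ _] head=1 tail=1 count=0
After op 3 (write(10)): arr=[14 10 _] head=1 tail=2 count=1
After op 4 (write(5)): arr=[14 10 5] head=1 tail=0 count=2
After op 5 (write(11)): arr=[11 10 5] head=1 tail=1 count=3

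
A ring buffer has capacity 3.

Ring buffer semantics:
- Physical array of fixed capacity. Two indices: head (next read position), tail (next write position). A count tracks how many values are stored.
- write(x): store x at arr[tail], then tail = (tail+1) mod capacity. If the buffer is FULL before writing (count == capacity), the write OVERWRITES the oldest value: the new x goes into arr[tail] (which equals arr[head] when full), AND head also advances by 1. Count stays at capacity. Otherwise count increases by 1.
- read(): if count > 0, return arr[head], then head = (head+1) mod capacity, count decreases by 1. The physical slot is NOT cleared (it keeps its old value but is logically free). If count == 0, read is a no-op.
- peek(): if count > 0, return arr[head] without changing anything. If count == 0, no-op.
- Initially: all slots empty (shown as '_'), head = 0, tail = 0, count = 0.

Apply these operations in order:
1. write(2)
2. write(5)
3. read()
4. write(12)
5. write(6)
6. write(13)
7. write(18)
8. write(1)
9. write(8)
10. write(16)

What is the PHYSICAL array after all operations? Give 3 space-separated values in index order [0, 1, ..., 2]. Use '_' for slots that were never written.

Answer: 1 8 16

Derivation:
After op 1 (write(2)): arr=[2 _ _] head=0 tail=1 count=1
After op 2 (write(5)): arr=[2 5 _] head=0 tail=2 count=2
After op 3 (read()): arr=[2 5 _] head=1 tail=2 count=1
After op 4 (write(12)): arr=[2 5 12] head=1 tail=0 count=2
After op 5 (write(6)): arr=[6 5 12] head=1 tail=1 count=3
After op 6 (write(13)): arr=[6 13 12] head=2 tail=2 count=3
After op 7 (write(18)): arr=[6 13 18] head=0 tail=0 count=3
After op 8 (write(1)): arr=[1 13 18] head=1 tail=1 count=3
After op 9 (write(8)): arr=[1 8 18] head=2 tail=2 count=3
After op 10 (write(16)): arr=[1 8 16] head=0 tail=0 count=3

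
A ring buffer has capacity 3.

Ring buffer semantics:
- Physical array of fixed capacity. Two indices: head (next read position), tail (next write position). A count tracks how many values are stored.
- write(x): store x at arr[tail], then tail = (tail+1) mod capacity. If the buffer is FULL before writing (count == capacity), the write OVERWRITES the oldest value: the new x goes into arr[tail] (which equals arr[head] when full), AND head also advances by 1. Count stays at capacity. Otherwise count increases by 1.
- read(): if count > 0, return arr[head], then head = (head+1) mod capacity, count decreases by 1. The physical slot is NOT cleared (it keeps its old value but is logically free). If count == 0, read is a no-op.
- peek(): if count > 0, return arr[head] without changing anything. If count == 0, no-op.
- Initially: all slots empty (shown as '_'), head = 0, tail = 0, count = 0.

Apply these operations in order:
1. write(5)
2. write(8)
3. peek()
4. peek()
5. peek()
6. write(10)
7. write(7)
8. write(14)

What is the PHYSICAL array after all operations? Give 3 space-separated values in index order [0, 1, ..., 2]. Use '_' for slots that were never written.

Answer: 7 14 10

Derivation:
After op 1 (write(5)): arr=[5 _ _] head=0 tail=1 count=1
After op 2 (write(8)): arr=[5 8 _] head=0 tail=2 count=2
After op 3 (peek()): arr=[5 8 _] head=0 tail=2 count=2
After op 4 (peek()): arr=[5 8 _] head=0 tail=2 count=2
After op 5 (peek()): arr=[5 8 _] head=0 tail=2 count=2
After op 6 (write(10)): arr=[5 8 10] head=0 tail=0 count=3
After op 7 (write(7)): arr=[7 8 10] head=1 tail=1 count=3
After op 8 (write(14)): arr=[7 14 10] head=2 tail=2 count=3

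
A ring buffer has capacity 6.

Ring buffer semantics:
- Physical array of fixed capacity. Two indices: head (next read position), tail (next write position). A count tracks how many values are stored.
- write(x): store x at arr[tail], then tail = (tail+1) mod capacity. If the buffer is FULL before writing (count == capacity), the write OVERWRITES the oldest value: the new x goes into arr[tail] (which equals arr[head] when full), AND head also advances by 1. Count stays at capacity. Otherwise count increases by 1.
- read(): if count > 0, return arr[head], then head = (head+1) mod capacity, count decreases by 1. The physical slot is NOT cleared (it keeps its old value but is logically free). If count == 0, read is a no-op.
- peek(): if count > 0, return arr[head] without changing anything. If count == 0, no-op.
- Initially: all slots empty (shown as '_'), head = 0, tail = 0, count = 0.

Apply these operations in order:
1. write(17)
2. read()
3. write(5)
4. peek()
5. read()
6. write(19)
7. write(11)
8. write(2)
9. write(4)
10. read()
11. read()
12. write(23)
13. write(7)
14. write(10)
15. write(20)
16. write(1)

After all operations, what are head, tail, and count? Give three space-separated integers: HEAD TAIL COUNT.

Answer: 5 5 6

Derivation:
After op 1 (write(17)): arr=[17 _ _ _ _ _] head=0 tail=1 count=1
After op 2 (read()): arr=[17 _ _ _ _ _] head=1 tail=1 count=0
After op 3 (write(5)): arr=[17 5 _ _ _ _] head=1 tail=2 count=1
After op 4 (peek()): arr=[17 5 _ _ _ _] head=1 tail=2 count=1
After op 5 (read()): arr=[17 5 _ _ _ _] head=2 tail=2 count=0
After op 6 (write(19)): arr=[17 5 19 _ _ _] head=2 tail=3 count=1
After op 7 (write(11)): arr=[17 5 19 11 _ _] head=2 tail=4 count=2
After op 8 (write(2)): arr=[17 5 19 11 2 _] head=2 tail=5 count=3
After op 9 (write(4)): arr=[17 5 19 11 2 4] head=2 tail=0 count=4
After op 10 (read()): arr=[17 5 19 11 2 4] head=3 tail=0 count=3
After op 11 (read()): arr=[17 5 19 11 2 4] head=4 tail=0 count=2
After op 12 (write(23)): arr=[23 5 19 11 2 4] head=4 tail=1 count=3
After op 13 (write(7)): arr=[23 7 19 11 2 4] head=4 tail=2 count=4
After op 14 (write(10)): arr=[23 7 10 11 2 4] head=4 tail=3 count=5
After op 15 (write(20)): arr=[23 7 10 20 2 4] head=4 tail=4 count=6
After op 16 (write(1)): arr=[23 7 10 20 1 4] head=5 tail=5 count=6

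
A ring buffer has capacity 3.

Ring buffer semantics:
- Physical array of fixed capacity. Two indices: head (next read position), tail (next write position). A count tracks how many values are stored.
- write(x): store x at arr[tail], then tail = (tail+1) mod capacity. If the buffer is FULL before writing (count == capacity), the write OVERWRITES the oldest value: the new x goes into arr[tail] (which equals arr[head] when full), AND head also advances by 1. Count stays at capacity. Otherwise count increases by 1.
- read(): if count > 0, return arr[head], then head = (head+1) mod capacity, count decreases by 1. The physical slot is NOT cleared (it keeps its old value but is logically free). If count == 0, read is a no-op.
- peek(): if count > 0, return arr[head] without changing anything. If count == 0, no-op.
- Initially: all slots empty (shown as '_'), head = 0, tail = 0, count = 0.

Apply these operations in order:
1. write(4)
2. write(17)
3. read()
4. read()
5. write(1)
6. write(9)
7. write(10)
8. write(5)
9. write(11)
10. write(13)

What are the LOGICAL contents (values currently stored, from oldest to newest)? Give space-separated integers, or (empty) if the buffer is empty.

Answer: 5 11 13

Derivation:
After op 1 (write(4)): arr=[4 _ _] head=0 tail=1 count=1
After op 2 (write(17)): arr=[4 17 _] head=0 tail=2 count=2
After op 3 (read()): arr=[4 17 _] head=1 tail=2 count=1
After op 4 (read()): arr=[4 17 _] head=2 tail=2 count=0
After op 5 (write(1)): arr=[4 17 1] head=2 tail=0 count=1
After op 6 (write(9)): arr=[9 17 1] head=2 tail=1 count=2
After op 7 (write(10)): arr=[9 10 1] head=2 tail=2 count=3
After op 8 (write(5)): arr=[9 10 5] head=0 tail=0 count=3
After op 9 (write(11)): arr=[11 10 5] head=1 tail=1 count=3
After op 10 (write(13)): arr=[11 13 5] head=2 tail=2 count=3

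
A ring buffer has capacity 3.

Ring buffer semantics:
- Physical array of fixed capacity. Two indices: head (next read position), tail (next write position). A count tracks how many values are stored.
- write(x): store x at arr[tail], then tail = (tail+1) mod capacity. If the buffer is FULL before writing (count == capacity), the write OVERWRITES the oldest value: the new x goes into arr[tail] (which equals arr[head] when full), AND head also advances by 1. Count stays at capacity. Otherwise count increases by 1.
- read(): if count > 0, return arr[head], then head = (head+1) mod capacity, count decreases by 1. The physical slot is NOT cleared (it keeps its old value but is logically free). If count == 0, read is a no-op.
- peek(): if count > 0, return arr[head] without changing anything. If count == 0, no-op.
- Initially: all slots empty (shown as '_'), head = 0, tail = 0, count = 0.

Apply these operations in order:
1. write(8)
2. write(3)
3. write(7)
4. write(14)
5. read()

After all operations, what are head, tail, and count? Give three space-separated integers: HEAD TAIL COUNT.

Answer: 2 1 2

Derivation:
After op 1 (write(8)): arr=[8 _ _] head=0 tail=1 count=1
After op 2 (write(3)): arr=[8 3 _] head=0 tail=2 count=2
After op 3 (write(7)): arr=[8 3 7] head=0 tail=0 count=3
After op 4 (write(14)): arr=[14 3 7] head=1 tail=1 count=3
After op 5 (read()): arr=[14 3 7] head=2 tail=1 count=2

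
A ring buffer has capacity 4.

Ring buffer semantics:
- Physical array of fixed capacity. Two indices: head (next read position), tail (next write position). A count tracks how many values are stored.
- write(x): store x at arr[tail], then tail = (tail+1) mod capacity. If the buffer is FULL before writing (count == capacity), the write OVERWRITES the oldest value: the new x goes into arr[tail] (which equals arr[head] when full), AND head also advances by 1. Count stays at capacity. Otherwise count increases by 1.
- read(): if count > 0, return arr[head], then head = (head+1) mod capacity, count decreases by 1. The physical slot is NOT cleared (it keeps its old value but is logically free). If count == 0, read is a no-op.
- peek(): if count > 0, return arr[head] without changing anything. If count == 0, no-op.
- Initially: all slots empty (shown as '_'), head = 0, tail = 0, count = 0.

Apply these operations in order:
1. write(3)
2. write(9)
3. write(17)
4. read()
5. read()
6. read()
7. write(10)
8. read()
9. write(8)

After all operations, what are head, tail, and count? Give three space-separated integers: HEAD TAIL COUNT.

Answer: 0 1 1

Derivation:
After op 1 (write(3)): arr=[3 _ _ _] head=0 tail=1 count=1
After op 2 (write(9)): arr=[3 9 _ _] head=0 tail=2 count=2
After op 3 (write(17)): arr=[3 9 17 _] head=0 tail=3 count=3
After op 4 (read()): arr=[3 9 17 _] head=1 tail=3 count=2
After op 5 (read()): arr=[3 9 17 _] head=2 tail=3 count=1
After op 6 (read()): arr=[3 9 17 _] head=3 tail=3 count=0
After op 7 (write(10)): arr=[3 9 17 10] head=3 tail=0 count=1
After op 8 (read()): arr=[3 9 17 10] head=0 tail=0 count=0
After op 9 (write(8)): arr=[8 9 17 10] head=0 tail=1 count=1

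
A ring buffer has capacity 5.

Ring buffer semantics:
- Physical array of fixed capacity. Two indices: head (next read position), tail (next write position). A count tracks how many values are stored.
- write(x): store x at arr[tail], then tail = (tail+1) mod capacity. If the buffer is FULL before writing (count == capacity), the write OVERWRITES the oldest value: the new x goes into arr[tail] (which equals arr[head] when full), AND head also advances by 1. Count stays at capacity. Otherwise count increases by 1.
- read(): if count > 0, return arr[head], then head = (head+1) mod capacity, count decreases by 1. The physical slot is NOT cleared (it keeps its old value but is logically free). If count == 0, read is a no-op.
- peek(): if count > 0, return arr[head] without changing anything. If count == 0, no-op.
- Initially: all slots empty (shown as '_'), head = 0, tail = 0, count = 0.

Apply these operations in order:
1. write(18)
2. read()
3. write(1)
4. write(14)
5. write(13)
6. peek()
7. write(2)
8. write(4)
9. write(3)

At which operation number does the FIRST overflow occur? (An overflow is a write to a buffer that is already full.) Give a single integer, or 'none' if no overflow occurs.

After op 1 (write(18)): arr=[18 _ _ _ _] head=0 tail=1 count=1
After op 2 (read()): arr=[18 _ _ _ _] head=1 tail=1 count=0
After op 3 (write(1)): arr=[18 1 _ _ _] head=1 tail=2 count=1
After op 4 (write(14)): arr=[18 1 14 _ _] head=1 tail=3 count=2
After op 5 (write(13)): arr=[18 1 14 13 _] head=1 tail=4 count=3
After op 6 (peek()): arr=[18 1 14 13 _] head=1 tail=4 count=3
After op 7 (write(2)): arr=[18 1 14 13 2] head=1 tail=0 count=4
After op 8 (write(4)): arr=[4 1 14 13 2] head=1 tail=1 count=5
After op 9 (write(3)): arr=[4 3 14 13 2] head=2 tail=2 count=5

Answer: 9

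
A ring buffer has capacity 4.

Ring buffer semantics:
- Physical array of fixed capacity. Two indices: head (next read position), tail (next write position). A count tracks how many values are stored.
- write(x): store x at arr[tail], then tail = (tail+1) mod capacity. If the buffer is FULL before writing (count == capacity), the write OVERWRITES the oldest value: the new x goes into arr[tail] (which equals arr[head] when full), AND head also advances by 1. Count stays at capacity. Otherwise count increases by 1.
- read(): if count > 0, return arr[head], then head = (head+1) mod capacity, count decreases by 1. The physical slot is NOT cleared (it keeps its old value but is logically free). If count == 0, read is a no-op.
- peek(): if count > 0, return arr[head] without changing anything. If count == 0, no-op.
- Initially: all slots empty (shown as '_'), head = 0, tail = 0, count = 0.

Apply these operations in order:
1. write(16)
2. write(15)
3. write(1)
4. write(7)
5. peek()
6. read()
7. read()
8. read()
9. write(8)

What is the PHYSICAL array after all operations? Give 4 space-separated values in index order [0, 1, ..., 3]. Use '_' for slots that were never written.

After op 1 (write(16)): arr=[16 _ _ _] head=0 tail=1 count=1
After op 2 (write(15)): arr=[16 15 _ _] head=0 tail=2 count=2
After op 3 (write(1)): arr=[16 15 1 _] head=0 tail=3 count=3
After op 4 (write(7)): arr=[16 15 1 7] head=0 tail=0 count=4
After op 5 (peek()): arr=[16 15 1 7] head=0 tail=0 count=4
After op 6 (read()): arr=[16 15 1 7] head=1 tail=0 count=3
After op 7 (read()): arr=[16 15 1 7] head=2 tail=0 count=2
After op 8 (read()): arr=[16 15 1 7] head=3 tail=0 count=1
After op 9 (write(8)): arr=[8 15 1 7] head=3 tail=1 count=2

Answer: 8 15 1 7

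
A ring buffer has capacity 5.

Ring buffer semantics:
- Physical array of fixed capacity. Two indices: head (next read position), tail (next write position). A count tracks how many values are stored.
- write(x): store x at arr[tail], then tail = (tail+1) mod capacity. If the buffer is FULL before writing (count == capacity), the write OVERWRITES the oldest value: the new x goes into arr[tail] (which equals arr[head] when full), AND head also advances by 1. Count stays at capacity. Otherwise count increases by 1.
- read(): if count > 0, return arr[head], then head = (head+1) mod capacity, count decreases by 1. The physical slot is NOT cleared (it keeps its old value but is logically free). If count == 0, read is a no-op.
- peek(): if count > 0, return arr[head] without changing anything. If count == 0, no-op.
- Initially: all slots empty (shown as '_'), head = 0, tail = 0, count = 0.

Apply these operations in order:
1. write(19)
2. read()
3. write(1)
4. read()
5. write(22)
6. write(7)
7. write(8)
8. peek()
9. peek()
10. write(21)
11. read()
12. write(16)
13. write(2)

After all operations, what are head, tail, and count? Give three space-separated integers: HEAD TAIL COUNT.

After op 1 (write(19)): arr=[19 _ _ _ _] head=0 tail=1 count=1
After op 2 (read()): arr=[19 _ _ _ _] head=1 tail=1 count=0
After op 3 (write(1)): arr=[19 1 _ _ _] head=1 tail=2 count=1
After op 4 (read()): arr=[19 1 _ _ _] head=2 tail=2 count=0
After op 5 (write(22)): arr=[19 1 22 _ _] head=2 tail=3 count=1
After op 6 (write(7)): arr=[19 1 22 7 _] head=2 tail=4 count=2
After op 7 (write(8)): arr=[19 1 22 7 8] head=2 tail=0 count=3
After op 8 (peek()): arr=[19 1 22 7 8] head=2 tail=0 count=3
After op 9 (peek()): arr=[19 1 22 7 8] head=2 tail=0 count=3
After op 10 (write(21)): arr=[21 1 22 7 8] head=2 tail=1 count=4
After op 11 (read()): arr=[21 1 22 7 8] head=3 tail=1 count=3
After op 12 (write(16)): arr=[21 16 22 7 8] head=3 tail=2 count=4
After op 13 (write(2)): arr=[21 16 2 7 8] head=3 tail=3 count=5

Answer: 3 3 5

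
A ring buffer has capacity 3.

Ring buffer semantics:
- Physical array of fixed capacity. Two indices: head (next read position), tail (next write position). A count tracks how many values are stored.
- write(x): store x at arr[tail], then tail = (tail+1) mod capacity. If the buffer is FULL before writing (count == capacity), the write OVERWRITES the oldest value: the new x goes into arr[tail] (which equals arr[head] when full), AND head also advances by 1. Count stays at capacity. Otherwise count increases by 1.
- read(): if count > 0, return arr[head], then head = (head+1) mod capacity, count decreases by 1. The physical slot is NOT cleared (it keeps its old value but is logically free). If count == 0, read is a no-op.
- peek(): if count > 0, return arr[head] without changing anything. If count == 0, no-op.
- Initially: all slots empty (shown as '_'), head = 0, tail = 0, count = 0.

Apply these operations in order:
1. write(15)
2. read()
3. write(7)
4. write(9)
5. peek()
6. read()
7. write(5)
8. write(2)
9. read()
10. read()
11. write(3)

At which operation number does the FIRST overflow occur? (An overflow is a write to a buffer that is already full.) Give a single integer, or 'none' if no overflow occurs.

After op 1 (write(15)): arr=[15 _ _] head=0 tail=1 count=1
After op 2 (read()): arr=[15 _ _] head=1 tail=1 count=0
After op 3 (write(7)): arr=[15 7 _] head=1 tail=2 count=1
After op 4 (write(9)): arr=[15 7 9] head=1 tail=0 count=2
After op 5 (peek()): arr=[15 7 9] head=1 tail=0 count=2
After op 6 (read()): arr=[15 7 9] head=2 tail=0 count=1
After op 7 (write(5)): arr=[5 7 9] head=2 tail=1 count=2
After op 8 (write(2)): arr=[5 2 9] head=2 tail=2 count=3
After op 9 (read()): arr=[5 2 9] head=0 tail=2 count=2
After op 10 (read()): arr=[5 2 9] head=1 tail=2 count=1
After op 11 (write(3)): arr=[5 2 3] head=1 tail=0 count=2

Answer: none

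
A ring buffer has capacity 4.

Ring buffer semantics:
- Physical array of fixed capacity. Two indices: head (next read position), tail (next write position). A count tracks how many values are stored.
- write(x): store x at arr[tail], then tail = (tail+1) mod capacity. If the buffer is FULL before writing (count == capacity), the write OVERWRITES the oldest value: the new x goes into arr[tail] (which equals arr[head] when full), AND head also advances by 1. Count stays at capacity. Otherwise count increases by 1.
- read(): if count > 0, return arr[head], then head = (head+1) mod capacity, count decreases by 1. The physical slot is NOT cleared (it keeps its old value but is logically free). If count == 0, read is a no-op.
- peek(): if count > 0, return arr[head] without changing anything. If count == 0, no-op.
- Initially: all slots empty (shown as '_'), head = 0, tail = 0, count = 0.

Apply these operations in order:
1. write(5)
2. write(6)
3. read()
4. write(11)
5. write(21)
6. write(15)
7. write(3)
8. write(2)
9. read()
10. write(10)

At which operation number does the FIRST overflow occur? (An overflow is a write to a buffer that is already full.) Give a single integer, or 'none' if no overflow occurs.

After op 1 (write(5)): arr=[5 _ _ _] head=0 tail=1 count=1
After op 2 (write(6)): arr=[5 6 _ _] head=0 tail=2 count=2
After op 3 (read()): arr=[5 6 _ _] head=1 tail=2 count=1
After op 4 (write(11)): arr=[5 6 11 _] head=1 tail=3 count=2
After op 5 (write(21)): arr=[5 6 11 21] head=1 tail=0 count=3
After op 6 (write(15)): arr=[15 6 11 21] head=1 tail=1 count=4
After op 7 (write(3)): arr=[15 3 11 21] head=2 tail=2 count=4
After op 8 (write(2)): arr=[15 3 2 21] head=3 tail=3 count=4
After op 9 (read()): arr=[15 3 2 21] head=0 tail=3 count=3
After op 10 (write(10)): arr=[15 3 2 10] head=0 tail=0 count=4

Answer: 7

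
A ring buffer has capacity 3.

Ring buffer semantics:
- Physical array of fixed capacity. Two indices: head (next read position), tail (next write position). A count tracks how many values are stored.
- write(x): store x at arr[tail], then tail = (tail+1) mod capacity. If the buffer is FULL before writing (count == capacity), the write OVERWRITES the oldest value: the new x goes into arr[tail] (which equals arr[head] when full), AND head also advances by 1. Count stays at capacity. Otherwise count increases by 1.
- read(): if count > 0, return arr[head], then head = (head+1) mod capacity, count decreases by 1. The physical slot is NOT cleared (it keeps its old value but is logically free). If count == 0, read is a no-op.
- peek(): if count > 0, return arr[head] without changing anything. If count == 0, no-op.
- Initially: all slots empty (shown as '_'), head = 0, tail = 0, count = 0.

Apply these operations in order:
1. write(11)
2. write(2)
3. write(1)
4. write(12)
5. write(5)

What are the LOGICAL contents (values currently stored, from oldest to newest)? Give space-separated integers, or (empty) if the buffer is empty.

Answer: 1 12 5

Derivation:
After op 1 (write(11)): arr=[11 _ _] head=0 tail=1 count=1
After op 2 (write(2)): arr=[11 2 _] head=0 tail=2 count=2
After op 3 (write(1)): arr=[11 2 1] head=0 tail=0 count=3
After op 4 (write(12)): arr=[12 2 1] head=1 tail=1 count=3
After op 5 (write(5)): arr=[12 5 1] head=2 tail=2 count=3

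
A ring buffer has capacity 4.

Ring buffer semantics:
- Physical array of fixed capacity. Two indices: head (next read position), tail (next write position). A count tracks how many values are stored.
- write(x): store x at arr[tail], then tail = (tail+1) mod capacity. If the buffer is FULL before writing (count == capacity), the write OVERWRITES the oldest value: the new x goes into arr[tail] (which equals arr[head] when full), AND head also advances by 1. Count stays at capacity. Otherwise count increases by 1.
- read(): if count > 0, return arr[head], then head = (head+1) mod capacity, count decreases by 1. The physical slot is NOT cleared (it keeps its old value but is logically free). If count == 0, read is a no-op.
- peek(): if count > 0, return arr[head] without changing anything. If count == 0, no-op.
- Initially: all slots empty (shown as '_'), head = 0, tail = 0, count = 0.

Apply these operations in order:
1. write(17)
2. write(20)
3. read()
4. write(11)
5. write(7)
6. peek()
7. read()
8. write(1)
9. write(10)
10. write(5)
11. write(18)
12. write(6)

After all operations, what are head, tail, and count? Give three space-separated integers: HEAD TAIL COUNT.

After op 1 (write(17)): arr=[17 _ _ _] head=0 tail=1 count=1
After op 2 (write(20)): arr=[17 20 _ _] head=0 tail=2 count=2
After op 3 (read()): arr=[17 20 _ _] head=1 tail=2 count=1
After op 4 (write(11)): arr=[17 20 11 _] head=1 tail=3 count=2
After op 5 (write(7)): arr=[17 20 11 7] head=1 tail=0 count=3
After op 6 (peek()): arr=[17 20 11 7] head=1 tail=0 count=3
After op 7 (read()): arr=[17 20 11 7] head=2 tail=0 count=2
After op 8 (write(1)): arr=[1 20 11 7] head=2 tail=1 count=3
After op 9 (write(10)): arr=[1 10 11 7] head=2 tail=2 count=4
After op 10 (write(5)): arr=[1 10 5 7] head=3 tail=3 count=4
After op 11 (write(18)): arr=[1 10 5 18] head=0 tail=0 count=4
After op 12 (write(6)): arr=[6 10 5 18] head=1 tail=1 count=4

Answer: 1 1 4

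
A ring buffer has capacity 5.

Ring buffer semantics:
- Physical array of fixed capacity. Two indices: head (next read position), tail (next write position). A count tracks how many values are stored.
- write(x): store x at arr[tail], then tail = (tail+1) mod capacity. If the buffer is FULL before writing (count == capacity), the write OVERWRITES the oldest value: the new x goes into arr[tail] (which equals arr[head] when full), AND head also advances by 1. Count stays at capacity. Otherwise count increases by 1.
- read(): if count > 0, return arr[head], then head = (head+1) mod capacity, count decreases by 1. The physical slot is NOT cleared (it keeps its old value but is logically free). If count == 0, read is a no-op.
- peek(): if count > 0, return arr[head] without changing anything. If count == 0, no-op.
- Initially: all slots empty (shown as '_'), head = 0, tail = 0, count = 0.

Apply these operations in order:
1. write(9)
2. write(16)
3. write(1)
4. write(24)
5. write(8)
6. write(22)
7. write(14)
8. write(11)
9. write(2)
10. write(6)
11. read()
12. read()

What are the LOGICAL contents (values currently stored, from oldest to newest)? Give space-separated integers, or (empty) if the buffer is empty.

Answer: 11 2 6

Derivation:
After op 1 (write(9)): arr=[9 _ _ _ _] head=0 tail=1 count=1
After op 2 (write(16)): arr=[9 16 _ _ _] head=0 tail=2 count=2
After op 3 (write(1)): arr=[9 16 1 _ _] head=0 tail=3 count=3
After op 4 (write(24)): arr=[9 16 1 24 _] head=0 tail=4 count=4
After op 5 (write(8)): arr=[9 16 1 24 8] head=0 tail=0 count=5
After op 6 (write(22)): arr=[22 16 1 24 8] head=1 tail=1 count=5
After op 7 (write(14)): arr=[22 14 1 24 8] head=2 tail=2 count=5
After op 8 (write(11)): arr=[22 14 11 24 8] head=3 tail=3 count=5
After op 9 (write(2)): arr=[22 14 11 2 8] head=4 tail=4 count=5
After op 10 (write(6)): arr=[22 14 11 2 6] head=0 tail=0 count=5
After op 11 (read()): arr=[22 14 11 2 6] head=1 tail=0 count=4
After op 12 (read()): arr=[22 14 11 2 6] head=2 tail=0 count=3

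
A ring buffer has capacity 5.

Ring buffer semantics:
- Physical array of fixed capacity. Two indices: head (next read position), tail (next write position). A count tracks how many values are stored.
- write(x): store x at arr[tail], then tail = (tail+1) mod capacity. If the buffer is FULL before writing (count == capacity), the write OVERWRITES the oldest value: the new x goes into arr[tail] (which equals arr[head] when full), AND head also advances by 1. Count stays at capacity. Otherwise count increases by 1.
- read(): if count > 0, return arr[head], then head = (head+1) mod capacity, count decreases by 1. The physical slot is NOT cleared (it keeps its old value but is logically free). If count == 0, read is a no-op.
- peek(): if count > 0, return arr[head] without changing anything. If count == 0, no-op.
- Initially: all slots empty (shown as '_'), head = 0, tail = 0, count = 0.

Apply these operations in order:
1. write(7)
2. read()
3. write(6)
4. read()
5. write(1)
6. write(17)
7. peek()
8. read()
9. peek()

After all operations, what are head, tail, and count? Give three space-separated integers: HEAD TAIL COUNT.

After op 1 (write(7)): arr=[7 _ _ _ _] head=0 tail=1 count=1
After op 2 (read()): arr=[7 _ _ _ _] head=1 tail=1 count=0
After op 3 (write(6)): arr=[7 6 _ _ _] head=1 tail=2 count=1
After op 4 (read()): arr=[7 6 _ _ _] head=2 tail=2 count=0
After op 5 (write(1)): arr=[7 6 1 _ _] head=2 tail=3 count=1
After op 6 (write(17)): arr=[7 6 1 17 _] head=2 tail=4 count=2
After op 7 (peek()): arr=[7 6 1 17 _] head=2 tail=4 count=2
After op 8 (read()): arr=[7 6 1 17 _] head=3 tail=4 count=1
After op 9 (peek()): arr=[7 6 1 17 _] head=3 tail=4 count=1

Answer: 3 4 1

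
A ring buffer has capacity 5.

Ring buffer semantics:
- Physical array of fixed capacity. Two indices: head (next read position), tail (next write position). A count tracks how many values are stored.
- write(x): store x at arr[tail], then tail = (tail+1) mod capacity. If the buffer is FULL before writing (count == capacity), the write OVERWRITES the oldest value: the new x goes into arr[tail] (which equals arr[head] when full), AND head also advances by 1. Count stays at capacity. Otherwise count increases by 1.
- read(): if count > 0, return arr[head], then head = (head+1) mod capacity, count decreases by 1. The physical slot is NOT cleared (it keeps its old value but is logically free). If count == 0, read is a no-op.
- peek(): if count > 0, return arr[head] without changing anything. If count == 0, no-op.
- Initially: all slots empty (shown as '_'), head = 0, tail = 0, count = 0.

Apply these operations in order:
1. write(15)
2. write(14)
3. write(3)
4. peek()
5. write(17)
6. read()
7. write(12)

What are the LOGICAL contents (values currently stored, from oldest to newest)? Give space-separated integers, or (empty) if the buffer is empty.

Answer: 14 3 17 12

Derivation:
After op 1 (write(15)): arr=[15 _ _ _ _] head=0 tail=1 count=1
After op 2 (write(14)): arr=[15 14 _ _ _] head=0 tail=2 count=2
After op 3 (write(3)): arr=[15 14 3 _ _] head=0 tail=3 count=3
After op 4 (peek()): arr=[15 14 3 _ _] head=0 tail=3 count=3
After op 5 (write(17)): arr=[15 14 3 17 _] head=0 tail=4 count=4
After op 6 (read()): arr=[15 14 3 17 _] head=1 tail=4 count=3
After op 7 (write(12)): arr=[15 14 3 17 12] head=1 tail=0 count=4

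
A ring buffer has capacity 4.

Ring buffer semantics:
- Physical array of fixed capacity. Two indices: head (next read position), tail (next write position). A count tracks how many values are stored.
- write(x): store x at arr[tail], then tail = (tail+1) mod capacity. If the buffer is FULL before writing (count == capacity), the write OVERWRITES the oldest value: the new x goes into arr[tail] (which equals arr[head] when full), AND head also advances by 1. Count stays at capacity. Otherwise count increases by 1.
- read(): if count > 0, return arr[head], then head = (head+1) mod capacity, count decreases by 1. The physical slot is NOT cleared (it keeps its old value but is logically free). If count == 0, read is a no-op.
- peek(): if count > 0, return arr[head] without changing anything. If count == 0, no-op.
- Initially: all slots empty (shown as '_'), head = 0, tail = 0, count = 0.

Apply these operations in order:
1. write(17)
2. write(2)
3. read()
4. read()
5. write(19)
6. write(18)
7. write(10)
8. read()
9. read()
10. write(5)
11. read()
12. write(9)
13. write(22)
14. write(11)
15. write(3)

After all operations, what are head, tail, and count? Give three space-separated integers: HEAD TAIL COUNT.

Answer: 2 2 4

Derivation:
After op 1 (write(17)): arr=[17 _ _ _] head=0 tail=1 count=1
After op 2 (write(2)): arr=[17 2 _ _] head=0 tail=2 count=2
After op 3 (read()): arr=[17 2 _ _] head=1 tail=2 count=1
After op 4 (read()): arr=[17 2 _ _] head=2 tail=2 count=0
After op 5 (write(19)): arr=[17 2 19 _] head=2 tail=3 count=1
After op 6 (write(18)): arr=[17 2 19 18] head=2 tail=0 count=2
After op 7 (write(10)): arr=[10 2 19 18] head=2 tail=1 count=3
After op 8 (read()): arr=[10 2 19 18] head=3 tail=1 count=2
After op 9 (read()): arr=[10 2 19 18] head=0 tail=1 count=1
After op 10 (write(5)): arr=[10 5 19 18] head=0 tail=2 count=2
After op 11 (read()): arr=[10 5 19 18] head=1 tail=2 count=1
After op 12 (write(9)): arr=[10 5 9 18] head=1 tail=3 count=2
After op 13 (write(22)): arr=[10 5 9 22] head=1 tail=0 count=3
After op 14 (write(11)): arr=[11 5 9 22] head=1 tail=1 count=4
After op 15 (write(3)): arr=[11 3 9 22] head=2 tail=2 count=4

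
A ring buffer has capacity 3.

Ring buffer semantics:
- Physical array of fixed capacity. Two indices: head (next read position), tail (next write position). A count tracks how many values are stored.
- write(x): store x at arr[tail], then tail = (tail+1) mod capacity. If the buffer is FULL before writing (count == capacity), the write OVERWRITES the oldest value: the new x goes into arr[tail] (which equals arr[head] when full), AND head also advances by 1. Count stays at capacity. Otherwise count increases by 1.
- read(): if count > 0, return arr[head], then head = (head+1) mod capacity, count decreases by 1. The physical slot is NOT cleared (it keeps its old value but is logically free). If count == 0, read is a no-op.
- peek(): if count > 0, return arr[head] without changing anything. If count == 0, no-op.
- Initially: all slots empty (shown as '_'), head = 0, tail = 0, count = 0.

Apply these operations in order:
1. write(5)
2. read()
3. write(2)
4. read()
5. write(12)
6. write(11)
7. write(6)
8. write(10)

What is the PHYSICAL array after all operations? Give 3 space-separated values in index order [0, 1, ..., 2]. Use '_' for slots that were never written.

Answer: 11 6 10

Derivation:
After op 1 (write(5)): arr=[5 _ _] head=0 tail=1 count=1
After op 2 (read()): arr=[5 _ _] head=1 tail=1 count=0
After op 3 (write(2)): arr=[5 2 _] head=1 tail=2 count=1
After op 4 (read()): arr=[5 2 _] head=2 tail=2 count=0
After op 5 (write(12)): arr=[5 2 12] head=2 tail=0 count=1
After op 6 (write(11)): arr=[11 2 12] head=2 tail=1 count=2
After op 7 (write(6)): arr=[11 6 12] head=2 tail=2 count=3
After op 8 (write(10)): arr=[11 6 10] head=0 tail=0 count=3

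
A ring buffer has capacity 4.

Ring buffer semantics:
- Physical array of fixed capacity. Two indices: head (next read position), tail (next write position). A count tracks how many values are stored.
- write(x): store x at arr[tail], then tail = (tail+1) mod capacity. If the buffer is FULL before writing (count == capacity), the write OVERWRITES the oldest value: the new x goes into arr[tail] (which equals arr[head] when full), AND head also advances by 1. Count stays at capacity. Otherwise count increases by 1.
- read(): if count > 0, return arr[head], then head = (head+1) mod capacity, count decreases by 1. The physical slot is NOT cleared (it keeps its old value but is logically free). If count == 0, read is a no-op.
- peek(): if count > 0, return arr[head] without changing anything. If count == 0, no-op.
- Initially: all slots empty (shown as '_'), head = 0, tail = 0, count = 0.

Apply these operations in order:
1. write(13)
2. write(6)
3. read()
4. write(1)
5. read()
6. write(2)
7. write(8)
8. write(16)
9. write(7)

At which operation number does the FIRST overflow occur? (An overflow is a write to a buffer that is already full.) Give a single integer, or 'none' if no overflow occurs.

Answer: 9

Derivation:
After op 1 (write(13)): arr=[13 _ _ _] head=0 tail=1 count=1
After op 2 (write(6)): arr=[13 6 _ _] head=0 tail=2 count=2
After op 3 (read()): arr=[13 6 _ _] head=1 tail=2 count=1
After op 4 (write(1)): arr=[13 6 1 _] head=1 tail=3 count=2
After op 5 (read()): arr=[13 6 1 _] head=2 tail=3 count=1
After op 6 (write(2)): arr=[13 6 1 2] head=2 tail=0 count=2
After op 7 (write(8)): arr=[8 6 1 2] head=2 tail=1 count=3
After op 8 (write(16)): arr=[8 16 1 2] head=2 tail=2 count=4
After op 9 (write(7)): arr=[8 16 7 2] head=3 tail=3 count=4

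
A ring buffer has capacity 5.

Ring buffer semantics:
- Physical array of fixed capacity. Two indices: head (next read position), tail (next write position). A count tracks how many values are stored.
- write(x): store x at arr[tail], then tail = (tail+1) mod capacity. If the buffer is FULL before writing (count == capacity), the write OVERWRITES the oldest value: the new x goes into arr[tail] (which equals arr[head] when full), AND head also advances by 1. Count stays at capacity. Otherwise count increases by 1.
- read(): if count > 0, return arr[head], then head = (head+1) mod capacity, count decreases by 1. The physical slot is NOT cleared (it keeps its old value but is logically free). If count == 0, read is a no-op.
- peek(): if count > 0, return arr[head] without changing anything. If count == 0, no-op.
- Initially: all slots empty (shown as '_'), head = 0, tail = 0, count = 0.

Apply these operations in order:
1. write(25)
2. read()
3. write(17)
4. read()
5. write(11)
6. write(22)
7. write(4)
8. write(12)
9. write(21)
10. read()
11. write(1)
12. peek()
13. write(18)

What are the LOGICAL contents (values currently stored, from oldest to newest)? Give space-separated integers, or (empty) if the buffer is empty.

After op 1 (write(25)): arr=[25 _ _ _ _] head=0 tail=1 count=1
After op 2 (read()): arr=[25 _ _ _ _] head=1 tail=1 count=0
After op 3 (write(17)): arr=[25 17 _ _ _] head=1 tail=2 count=1
After op 4 (read()): arr=[25 17 _ _ _] head=2 tail=2 count=0
After op 5 (write(11)): arr=[25 17 11 _ _] head=2 tail=3 count=1
After op 6 (write(22)): arr=[25 17 11 22 _] head=2 tail=4 count=2
After op 7 (write(4)): arr=[25 17 11 22 4] head=2 tail=0 count=3
After op 8 (write(12)): arr=[12 17 11 22 4] head=2 tail=1 count=4
After op 9 (write(21)): arr=[12 21 11 22 4] head=2 tail=2 count=5
After op 10 (read()): arr=[12 21 11 22 4] head=3 tail=2 count=4
After op 11 (write(1)): arr=[12 21 1 22 4] head=3 tail=3 count=5
After op 12 (peek()): arr=[12 21 1 22 4] head=3 tail=3 count=5
After op 13 (write(18)): arr=[12 21 1 18 4] head=4 tail=4 count=5

Answer: 4 12 21 1 18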